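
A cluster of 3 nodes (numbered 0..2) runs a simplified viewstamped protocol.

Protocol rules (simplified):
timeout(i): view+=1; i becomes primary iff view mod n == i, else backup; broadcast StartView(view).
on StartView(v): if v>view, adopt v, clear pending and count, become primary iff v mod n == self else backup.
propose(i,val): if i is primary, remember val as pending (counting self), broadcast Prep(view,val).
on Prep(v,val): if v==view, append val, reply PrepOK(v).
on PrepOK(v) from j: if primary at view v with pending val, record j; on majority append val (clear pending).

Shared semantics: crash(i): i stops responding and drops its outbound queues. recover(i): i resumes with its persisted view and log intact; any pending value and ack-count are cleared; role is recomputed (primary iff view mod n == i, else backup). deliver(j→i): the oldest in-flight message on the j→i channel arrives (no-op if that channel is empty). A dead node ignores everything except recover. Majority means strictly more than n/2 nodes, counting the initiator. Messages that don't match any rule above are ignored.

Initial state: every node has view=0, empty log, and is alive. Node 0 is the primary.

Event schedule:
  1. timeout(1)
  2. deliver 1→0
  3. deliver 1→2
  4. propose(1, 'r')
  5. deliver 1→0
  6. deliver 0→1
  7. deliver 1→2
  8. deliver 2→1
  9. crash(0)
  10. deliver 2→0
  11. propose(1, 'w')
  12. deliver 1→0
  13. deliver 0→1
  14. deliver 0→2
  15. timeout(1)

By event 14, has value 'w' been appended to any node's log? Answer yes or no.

[1] timeout(1) → N1(prim v1 [-])
[2] deliver 1→0 → N0(back v1 [-])
[3] deliver 1→2 → N2(back v1 [-])
[4] propose(1,'r') → ∅
[5] deliver 1→0 → N0(back v1 [r])
[6] deliver 0→1 → N1(prim v1 [r])
[7] deliver 1→2 → N2(back v1 [r])
[8] deliver 2→1 → ∅
[9] crash(0) → N0(✗back v1 [r])
[10] deliver 2→0 → ∅
[11] propose(1,'w') → ∅
[12] deliver 1→0 → ∅
[13] deliver 0→1 → ∅
[14] deliver 0→2 → ∅

no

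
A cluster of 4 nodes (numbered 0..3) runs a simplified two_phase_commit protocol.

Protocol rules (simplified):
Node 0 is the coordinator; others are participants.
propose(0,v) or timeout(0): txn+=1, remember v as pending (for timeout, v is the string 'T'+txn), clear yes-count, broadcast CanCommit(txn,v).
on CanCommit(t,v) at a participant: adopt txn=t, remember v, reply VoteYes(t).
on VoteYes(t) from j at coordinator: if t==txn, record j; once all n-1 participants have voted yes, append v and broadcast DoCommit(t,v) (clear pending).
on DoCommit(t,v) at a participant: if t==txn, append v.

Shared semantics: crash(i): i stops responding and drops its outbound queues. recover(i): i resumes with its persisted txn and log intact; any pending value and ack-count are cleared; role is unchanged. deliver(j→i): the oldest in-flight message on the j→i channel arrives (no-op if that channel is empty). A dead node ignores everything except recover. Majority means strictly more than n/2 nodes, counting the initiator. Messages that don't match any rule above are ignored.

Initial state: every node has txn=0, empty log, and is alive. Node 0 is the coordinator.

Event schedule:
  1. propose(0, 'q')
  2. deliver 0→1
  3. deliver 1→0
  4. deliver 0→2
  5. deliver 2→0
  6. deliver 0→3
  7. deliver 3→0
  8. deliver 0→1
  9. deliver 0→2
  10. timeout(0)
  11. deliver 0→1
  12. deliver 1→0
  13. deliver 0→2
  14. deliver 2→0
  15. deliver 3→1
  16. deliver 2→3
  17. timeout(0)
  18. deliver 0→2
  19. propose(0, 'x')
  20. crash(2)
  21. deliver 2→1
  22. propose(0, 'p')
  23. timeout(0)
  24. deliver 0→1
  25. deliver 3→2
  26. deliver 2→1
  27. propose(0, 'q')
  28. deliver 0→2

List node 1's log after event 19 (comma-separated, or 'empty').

q

after 1 — propose(0,'q'): n0:coor/t1/[-]
after 2 — deliver 0→1: n1:part/t1/[-]
after 3 — deliver 1→0: ·
after 4 — deliver 0→2: n2:part/t1/[-]
after 5 — deliver 2→0: ·
after 6 — deliver 0→3: n3:part/t1/[-]
after 7 — deliver 3→0: n0:coor/t1/[q]
after 8 — deliver 0→1: n1:part/t1/[q]
after 9 — deliver 0→2: n2:part/t1/[q]
after 10 — timeout(0): n0:coor/t2/[q]
after 11 — deliver 0→1: n1:part/t2/[q]
after 12 — deliver 1→0: ·
after 13 — deliver 0→2: n2:part/t2/[q]
after 14 — deliver 2→0: ·
after 15 — deliver 3→1: ·
after 16 — deliver 2→3: ·
after 17 — timeout(0): n0:coor/t3/[q]
after 18 — deliver 0→2: n2:part/t3/[q]
after 19 — propose(0,'x'): n0:coor/t4/[q]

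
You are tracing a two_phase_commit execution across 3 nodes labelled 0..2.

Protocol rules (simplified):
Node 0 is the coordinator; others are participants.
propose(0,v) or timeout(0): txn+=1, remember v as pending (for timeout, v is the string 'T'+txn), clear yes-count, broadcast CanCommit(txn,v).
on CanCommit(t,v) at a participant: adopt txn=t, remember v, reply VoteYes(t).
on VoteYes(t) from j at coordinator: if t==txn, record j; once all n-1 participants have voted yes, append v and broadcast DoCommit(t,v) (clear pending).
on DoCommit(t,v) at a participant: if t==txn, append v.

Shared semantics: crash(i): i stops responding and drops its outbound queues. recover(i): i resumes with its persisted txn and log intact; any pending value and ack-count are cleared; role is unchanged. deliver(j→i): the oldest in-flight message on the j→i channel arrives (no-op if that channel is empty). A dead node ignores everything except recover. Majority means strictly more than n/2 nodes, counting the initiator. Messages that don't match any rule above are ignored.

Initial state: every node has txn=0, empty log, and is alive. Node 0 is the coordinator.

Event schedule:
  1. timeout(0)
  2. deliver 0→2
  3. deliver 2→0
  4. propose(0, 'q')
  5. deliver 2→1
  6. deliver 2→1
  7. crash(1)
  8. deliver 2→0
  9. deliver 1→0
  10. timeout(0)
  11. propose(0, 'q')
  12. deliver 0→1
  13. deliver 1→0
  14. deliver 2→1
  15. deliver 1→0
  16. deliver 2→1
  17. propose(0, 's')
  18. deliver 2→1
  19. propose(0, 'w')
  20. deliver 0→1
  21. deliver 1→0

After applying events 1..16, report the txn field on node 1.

1. timeout(0):  <0:coor t1 ->
2. deliver 0→2:  <2:part t1 ->
3. deliver 2→0:  nop
4. propose(0,'q'):  <0:coor t2 ->
5. deliver 2→1:  nop
6. deliver 2→1:  nop
7. crash(1):  <1:✗part t0 ->
8. deliver 2→0:  nop
9. deliver 1→0:  nop
10. timeout(0):  <0:coor t3 ->
11. propose(0,'q'):  <0:coor t4 ->
12. deliver 0→1:  nop
13. deliver 1→0:  nop
14. deliver 2→1:  nop
15. deliver 1→0:  nop
16. deliver 2→1:  nop

0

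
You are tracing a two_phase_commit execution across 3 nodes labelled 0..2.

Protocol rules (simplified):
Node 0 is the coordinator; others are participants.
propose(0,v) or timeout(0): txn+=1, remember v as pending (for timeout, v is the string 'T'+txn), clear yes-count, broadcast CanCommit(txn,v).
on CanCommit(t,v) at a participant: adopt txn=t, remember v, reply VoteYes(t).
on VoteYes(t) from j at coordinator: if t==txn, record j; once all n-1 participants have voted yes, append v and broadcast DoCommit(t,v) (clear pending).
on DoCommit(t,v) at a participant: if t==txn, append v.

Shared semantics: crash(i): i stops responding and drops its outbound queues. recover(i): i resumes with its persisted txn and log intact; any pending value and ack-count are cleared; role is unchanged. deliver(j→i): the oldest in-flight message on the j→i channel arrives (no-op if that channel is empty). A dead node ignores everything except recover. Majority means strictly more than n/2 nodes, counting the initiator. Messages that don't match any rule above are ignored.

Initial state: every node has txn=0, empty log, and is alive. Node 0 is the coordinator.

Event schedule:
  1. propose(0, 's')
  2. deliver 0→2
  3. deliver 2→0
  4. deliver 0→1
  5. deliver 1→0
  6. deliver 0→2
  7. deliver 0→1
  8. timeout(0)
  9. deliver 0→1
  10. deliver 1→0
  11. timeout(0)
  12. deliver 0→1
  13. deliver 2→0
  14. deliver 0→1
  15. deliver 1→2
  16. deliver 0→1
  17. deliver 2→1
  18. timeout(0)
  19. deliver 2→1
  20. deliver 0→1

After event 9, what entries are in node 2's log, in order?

s

after 1 — propose(0,'s'): n0:coor/t1/[-]
after 2 — deliver 0→2: n2:part/t1/[-]
after 3 — deliver 2→0: ·
after 4 — deliver 0→1: n1:part/t1/[-]
after 5 — deliver 1→0: n0:coor/t1/[s]
after 6 — deliver 0→2: n2:part/t1/[s]
after 7 — deliver 0→1: n1:part/t1/[s]
after 8 — timeout(0): n0:coor/t2/[s]
after 9 — deliver 0→1: n1:part/t2/[s]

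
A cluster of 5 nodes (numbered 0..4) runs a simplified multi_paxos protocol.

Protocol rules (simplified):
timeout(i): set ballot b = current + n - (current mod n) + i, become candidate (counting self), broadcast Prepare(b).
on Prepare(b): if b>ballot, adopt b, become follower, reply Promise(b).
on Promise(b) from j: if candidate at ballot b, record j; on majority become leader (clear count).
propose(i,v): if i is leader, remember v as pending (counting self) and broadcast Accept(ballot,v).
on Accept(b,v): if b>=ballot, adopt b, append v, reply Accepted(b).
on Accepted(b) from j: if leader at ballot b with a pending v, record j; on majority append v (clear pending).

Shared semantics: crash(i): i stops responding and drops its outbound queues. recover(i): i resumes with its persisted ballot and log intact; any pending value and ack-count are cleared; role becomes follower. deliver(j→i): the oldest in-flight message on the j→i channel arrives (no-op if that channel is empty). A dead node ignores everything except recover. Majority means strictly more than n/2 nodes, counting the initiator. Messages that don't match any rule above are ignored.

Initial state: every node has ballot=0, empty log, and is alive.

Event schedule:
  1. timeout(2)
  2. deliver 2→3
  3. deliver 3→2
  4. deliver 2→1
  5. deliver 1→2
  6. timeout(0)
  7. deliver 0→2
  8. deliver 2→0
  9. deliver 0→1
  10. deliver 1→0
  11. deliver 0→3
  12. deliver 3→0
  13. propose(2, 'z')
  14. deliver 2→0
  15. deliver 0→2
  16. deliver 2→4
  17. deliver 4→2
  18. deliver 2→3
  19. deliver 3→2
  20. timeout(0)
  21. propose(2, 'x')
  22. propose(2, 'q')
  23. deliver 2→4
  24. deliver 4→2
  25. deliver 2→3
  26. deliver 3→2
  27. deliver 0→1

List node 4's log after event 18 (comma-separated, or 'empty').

step 1 timeout(2): 2={cand,b=7,log=-}
step 2 deliver 2→3: 3={foll,b=7,log=-}
step 3 deliver 3→2: —
step 4 deliver 2→1: 1={foll,b=7,log=-}
step 5 deliver 1→2: 2={lead,b=7,log=-}
step 6 timeout(0): 0={cand,b=5,log=-}
step 7 deliver 0→2: —
step 8 deliver 2→0: 0={foll,b=7,log=-}
step 9 deliver 0→1: —
step 10 deliver 1→0: —
step 11 deliver 0→3: —
step 12 deliver 3→0: —
step 13 propose(2,'z'): —
step 14 deliver 2→0: 0={foll,b=7,log=z}
step 15 deliver 0→2: —
step 16 deliver 2→4: 4={foll,b=7,log=-}
step 17 deliver 4→2: —
step 18 deliver 2→3: 3={foll,b=7,log=z}

empty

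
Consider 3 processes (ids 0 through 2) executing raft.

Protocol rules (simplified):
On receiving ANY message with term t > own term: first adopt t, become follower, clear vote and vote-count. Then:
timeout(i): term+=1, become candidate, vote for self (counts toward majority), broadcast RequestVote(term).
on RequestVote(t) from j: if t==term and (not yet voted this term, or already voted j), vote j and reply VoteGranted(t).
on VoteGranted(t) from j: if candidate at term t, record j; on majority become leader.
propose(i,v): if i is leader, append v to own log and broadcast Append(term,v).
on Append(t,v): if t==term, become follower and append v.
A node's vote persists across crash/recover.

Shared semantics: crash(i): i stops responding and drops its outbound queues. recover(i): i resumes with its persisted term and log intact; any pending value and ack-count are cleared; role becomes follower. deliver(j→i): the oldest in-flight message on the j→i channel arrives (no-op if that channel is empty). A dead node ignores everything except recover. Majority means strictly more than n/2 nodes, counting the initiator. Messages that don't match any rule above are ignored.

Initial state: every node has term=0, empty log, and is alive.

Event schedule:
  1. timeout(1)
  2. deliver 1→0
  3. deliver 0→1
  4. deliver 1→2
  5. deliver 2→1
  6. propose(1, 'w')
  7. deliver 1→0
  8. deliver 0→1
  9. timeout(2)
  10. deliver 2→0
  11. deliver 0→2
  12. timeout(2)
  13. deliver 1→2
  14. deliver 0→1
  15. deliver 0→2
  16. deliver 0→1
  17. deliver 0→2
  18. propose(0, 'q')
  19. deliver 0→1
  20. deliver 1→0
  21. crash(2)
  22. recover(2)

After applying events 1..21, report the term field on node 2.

step 1 timeout(1): 1={cand,t=1,log=-}
step 2 deliver 1→0: 0={foll,t=1,log=-}
step 3 deliver 0→1: 1={lead,t=1,log=-}
step 4 deliver 1→2: 2={foll,t=1,log=-}
step 5 deliver 2→1: —
step 6 propose(1,'w'): 1={lead,t=1,log=w}
step 7 deliver 1→0: 0={foll,t=1,log=w}
step 8 deliver 0→1: —
step 9 timeout(2): 2={cand,t=2,log=-}
step 10 deliver 2→0: 0={foll,t=2,log=w}
step 11 deliver 0→2: 2={lead,t=2,log=-}
step 12 timeout(2): 2={cand,t=3,log=-}
step 13 deliver 1→2: —
step 14 deliver 0→1: —
step 15 deliver 0→2: —
step 16 deliver 0→1: —
step 17 deliver 0→2: —
step 18 propose(0,'q'): —
step 19 deliver 0→1: —
step 20 deliver 1→0: —
step 21 crash(2): 2={✗cand,t=3,log=-}

3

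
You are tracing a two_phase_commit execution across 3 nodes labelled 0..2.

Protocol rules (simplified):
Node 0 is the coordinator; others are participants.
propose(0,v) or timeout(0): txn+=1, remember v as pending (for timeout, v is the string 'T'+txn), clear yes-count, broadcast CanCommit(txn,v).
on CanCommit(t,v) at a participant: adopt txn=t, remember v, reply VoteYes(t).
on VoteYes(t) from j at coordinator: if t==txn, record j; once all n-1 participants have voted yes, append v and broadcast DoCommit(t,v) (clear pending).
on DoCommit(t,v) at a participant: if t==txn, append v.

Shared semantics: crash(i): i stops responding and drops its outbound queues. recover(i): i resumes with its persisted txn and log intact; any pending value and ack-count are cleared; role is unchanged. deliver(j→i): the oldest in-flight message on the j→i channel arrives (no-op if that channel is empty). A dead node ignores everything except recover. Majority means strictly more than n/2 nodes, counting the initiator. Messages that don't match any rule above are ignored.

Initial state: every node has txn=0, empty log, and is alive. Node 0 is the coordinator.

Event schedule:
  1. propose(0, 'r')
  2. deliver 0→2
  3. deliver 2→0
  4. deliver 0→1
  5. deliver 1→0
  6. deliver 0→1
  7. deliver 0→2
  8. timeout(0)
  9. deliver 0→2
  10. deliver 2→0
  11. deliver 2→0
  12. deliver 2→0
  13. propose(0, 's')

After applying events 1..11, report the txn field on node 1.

1

step 1 propose(0,'r'): 0={coor,t=1,log=-}
step 2 deliver 0→2: 2={part,t=1,log=-}
step 3 deliver 2→0: —
step 4 deliver 0→1: 1={part,t=1,log=-}
step 5 deliver 1→0: 0={coor,t=1,log=r}
step 6 deliver 0→1: 1={part,t=1,log=r}
step 7 deliver 0→2: 2={part,t=1,log=r}
step 8 timeout(0): 0={coor,t=2,log=r}
step 9 deliver 0→2: 2={part,t=2,log=r}
step 10 deliver 2→0: —
step 11 deliver 2→0: —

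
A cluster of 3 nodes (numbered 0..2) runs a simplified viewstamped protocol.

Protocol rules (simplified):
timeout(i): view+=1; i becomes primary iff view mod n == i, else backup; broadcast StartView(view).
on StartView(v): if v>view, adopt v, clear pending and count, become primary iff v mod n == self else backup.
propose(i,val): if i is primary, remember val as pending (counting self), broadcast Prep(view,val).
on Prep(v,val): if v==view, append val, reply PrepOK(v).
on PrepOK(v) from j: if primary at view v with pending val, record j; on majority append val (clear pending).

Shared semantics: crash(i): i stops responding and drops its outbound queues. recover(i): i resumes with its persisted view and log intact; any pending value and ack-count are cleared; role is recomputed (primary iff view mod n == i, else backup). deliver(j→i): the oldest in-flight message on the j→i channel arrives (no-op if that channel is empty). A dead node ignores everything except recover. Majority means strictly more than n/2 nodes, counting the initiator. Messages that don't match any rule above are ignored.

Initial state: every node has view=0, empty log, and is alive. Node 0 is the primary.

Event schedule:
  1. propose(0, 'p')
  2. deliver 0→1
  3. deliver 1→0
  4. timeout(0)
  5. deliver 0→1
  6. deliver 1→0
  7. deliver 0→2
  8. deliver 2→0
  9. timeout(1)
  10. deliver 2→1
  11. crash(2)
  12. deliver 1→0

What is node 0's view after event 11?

after 1 — propose(0,'p'): ·
after 2 — deliver 0→1: n1:back/v0/[p]
after 3 — deliver 1→0: n0:prim/v0/[p]
after 4 — timeout(0): n0:back/v1/[p]
after 5 — deliver 0→1: n1:prim/v1/[p]
after 6 — deliver 1→0: ·
after 7 — deliver 0→2: n2:back/v0/[p]
after 8 — deliver 2→0: ·
after 9 — timeout(1): n1:back/v2/[p]
after 10 — deliver 2→1: ·
after 11 — crash(2): n2:✗back/v0/[p]

1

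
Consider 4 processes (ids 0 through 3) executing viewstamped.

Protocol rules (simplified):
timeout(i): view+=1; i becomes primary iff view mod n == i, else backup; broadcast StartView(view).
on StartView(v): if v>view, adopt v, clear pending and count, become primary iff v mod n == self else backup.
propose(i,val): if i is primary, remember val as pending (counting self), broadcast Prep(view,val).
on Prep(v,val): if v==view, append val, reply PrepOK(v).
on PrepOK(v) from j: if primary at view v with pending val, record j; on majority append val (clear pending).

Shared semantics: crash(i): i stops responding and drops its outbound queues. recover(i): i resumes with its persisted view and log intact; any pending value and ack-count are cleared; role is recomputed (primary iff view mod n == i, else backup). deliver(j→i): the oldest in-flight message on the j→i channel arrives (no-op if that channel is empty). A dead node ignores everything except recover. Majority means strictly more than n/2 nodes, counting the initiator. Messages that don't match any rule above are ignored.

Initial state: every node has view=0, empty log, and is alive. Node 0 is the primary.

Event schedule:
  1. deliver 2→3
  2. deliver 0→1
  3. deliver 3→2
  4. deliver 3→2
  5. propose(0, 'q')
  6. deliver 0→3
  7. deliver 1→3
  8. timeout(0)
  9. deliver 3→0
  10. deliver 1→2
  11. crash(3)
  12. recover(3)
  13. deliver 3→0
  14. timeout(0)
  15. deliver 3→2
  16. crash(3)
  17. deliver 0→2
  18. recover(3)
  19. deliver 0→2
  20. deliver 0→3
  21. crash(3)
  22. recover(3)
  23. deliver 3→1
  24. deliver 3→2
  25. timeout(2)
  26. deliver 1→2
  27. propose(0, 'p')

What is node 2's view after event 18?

0

e1 deliver 2→3: ·
e2 deliver 0→1: ·
e3 deliver 3→2: ·
e4 deliver 3→2: ·
e5 propose(0,'q'): ·
e6 deliver 0→3: 3[back,v=0,q]
e7 deliver 1→3: ·
e8 timeout(0): 0[back,v=1,-]
e9 deliver 3→0: ·
e10 deliver 1→2: ·
e11 crash(3): 3[✗back,v=0,q]
e12 recover(3): 3[back,v=0,q]
e13 deliver 3→0: ·
e14 timeout(0): 0[back,v=2,-]
e15 deliver 3→2: ·
e16 crash(3): 3[✗back,v=0,q]
e17 deliver 0→2: 2[back,v=0,q]
e18 recover(3): 3[back,v=0,q]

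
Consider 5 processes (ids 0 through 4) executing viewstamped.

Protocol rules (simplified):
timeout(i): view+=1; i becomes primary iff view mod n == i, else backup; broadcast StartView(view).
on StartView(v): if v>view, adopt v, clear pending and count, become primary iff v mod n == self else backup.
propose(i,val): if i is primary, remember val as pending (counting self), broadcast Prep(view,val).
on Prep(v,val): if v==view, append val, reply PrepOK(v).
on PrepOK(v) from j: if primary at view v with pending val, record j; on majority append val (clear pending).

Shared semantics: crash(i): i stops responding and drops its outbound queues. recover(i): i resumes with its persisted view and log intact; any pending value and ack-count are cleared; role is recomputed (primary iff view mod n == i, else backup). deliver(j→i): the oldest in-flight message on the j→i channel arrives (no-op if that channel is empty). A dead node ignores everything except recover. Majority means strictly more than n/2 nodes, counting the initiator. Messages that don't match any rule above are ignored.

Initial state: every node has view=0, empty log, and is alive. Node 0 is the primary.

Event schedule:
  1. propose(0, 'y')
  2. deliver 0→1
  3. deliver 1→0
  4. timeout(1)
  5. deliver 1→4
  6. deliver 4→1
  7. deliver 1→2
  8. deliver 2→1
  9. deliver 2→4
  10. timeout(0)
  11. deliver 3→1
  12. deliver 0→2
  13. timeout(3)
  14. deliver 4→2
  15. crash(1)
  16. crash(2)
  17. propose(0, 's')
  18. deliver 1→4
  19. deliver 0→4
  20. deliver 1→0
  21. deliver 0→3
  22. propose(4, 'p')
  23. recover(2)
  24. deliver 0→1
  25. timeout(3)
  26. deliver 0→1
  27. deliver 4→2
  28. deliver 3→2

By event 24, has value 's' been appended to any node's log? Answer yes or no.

[1] propose(0,'y') → ∅
[2] deliver 0→1 → N1(back v0 [y])
[3] deliver 1→0 → ∅
[4] timeout(1) → N1(prim v1 [y])
[5] deliver 1→4 → N4(back v1 [-])
[6] deliver 4→1 → ∅
[7] deliver 1→2 → N2(back v1 [-])
[8] deliver 2→1 → ∅
[9] deliver 2→4 → ∅
[10] timeout(0) → N0(back v1 [-])
[11] deliver 3→1 → ∅
[12] deliver 0→2 → ∅
[13] timeout(3) → N3(back v1 [-])
[14] deliver 4→2 → ∅
[15] crash(1) → N1(✗prim v1 [y])
[16] crash(2) → N2(✗back v1 [-])
[17] propose(0,'s') → ∅
[18] deliver 1→4 → ∅
[19] deliver 0→4 → ∅
[20] deliver 1→0 → ∅
[21] deliver 0→3 → ∅
[22] propose(4,'p') → ∅
[23] recover(2) → N2(back v1 [-])
[24] deliver 0→1 → ∅

no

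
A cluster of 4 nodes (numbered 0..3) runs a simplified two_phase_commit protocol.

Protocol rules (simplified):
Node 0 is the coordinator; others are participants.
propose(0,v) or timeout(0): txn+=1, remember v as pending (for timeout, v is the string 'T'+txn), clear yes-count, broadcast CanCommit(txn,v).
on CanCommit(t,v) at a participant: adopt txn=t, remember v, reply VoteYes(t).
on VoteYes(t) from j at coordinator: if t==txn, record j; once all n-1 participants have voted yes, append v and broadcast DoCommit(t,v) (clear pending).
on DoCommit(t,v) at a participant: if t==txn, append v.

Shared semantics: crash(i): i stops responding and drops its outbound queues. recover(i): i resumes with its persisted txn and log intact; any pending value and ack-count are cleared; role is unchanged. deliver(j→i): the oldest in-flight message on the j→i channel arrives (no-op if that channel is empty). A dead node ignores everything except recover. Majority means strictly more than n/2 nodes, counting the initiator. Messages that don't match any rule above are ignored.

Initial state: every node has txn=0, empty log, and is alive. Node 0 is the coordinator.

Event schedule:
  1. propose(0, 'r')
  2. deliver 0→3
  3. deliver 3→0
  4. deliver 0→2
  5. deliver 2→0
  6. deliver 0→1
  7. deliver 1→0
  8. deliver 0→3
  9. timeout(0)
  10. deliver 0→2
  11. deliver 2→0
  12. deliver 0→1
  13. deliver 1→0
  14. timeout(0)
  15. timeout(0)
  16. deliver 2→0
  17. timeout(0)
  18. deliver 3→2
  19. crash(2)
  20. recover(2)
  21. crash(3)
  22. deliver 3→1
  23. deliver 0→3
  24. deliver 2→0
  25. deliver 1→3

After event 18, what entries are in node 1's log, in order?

e1 propose(0,'r'): 0[coor,t=1,-]
e2 deliver 0→3: 3[part,t=1,-]
e3 deliver 3→0: ·
e4 deliver 0→2: 2[part,t=1,-]
e5 deliver 2→0: ·
e6 deliver 0→1: 1[part,t=1,-]
e7 deliver 1→0: 0[coor,t=1,r]
e8 deliver 0→3: 3[part,t=1,r]
e9 timeout(0): 0[coor,t=2,r]
e10 deliver 0→2: 2[part,t=1,r]
e11 deliver 2→0: ·
e12 deliver 0→1: 1[part,t=1,r]
e13 deliver 1→0: ·
e14 timeout(0): 0[coor,t=3,r]
e15 timeout(0): 0[coor,t=4,r]
e16 deliver 2→0: ·
e17 timeout(0): 0[coor,t=5,r]
e18 deliver 3→2: ·

r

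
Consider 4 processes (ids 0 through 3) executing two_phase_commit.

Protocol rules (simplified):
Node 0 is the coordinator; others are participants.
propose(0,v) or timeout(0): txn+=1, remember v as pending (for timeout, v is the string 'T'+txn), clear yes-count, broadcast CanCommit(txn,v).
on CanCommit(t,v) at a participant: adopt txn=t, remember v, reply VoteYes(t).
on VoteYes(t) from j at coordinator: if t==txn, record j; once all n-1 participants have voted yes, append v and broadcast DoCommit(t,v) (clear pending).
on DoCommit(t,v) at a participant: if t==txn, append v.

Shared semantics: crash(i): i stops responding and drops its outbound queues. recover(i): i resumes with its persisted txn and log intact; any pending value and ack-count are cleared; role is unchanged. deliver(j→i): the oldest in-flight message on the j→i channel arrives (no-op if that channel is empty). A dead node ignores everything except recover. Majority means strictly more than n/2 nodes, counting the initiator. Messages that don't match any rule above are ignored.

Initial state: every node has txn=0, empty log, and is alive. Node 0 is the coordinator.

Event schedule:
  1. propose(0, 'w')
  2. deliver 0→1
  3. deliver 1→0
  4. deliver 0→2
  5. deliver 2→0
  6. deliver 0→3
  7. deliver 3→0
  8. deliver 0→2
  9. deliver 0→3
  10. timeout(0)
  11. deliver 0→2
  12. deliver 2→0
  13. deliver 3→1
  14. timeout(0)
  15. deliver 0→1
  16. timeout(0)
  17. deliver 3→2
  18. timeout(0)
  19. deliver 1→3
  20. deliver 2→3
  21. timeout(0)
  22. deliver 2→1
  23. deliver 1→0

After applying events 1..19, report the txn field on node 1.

after 1 — propose(0,'w'): n0:coor/t1/[-]
after 2 — deliver 0→1: n1:part/t1/[-]
after 3 — deliver 1→0: ·
after 4 — deliver 0→2: n2:part/t1/[-]
after 5 — deliver 2→0: ·
after 6 — deliver 0→3: n3:part/t1/[-]
after 7 — deliver 3→0: n0:coor/t1/[w]
after 8 — deliver 0→2: n2:part/t1/[w]
after 9 — deliver 0→3: n3:part/t1/[w]
after 10 — timeout(0): n0:coor/t2/[w]
after 11 — deliver 0→2: n2:part/t2/[w]
after 12 — deliver 2→0: ·
after 13 — deliver 3→1: ·
after 14 — timeout(0): n0:coor/t3/[w]
after 15 — deliver 0→1: n1:part/t1/[w]
after 16 — timeout(0): n0:coor/t4/[w]
after 17 — deliver 3→2: ·
after 18 — timeout(0): n0:coor/t5/[w]
after 19 — deliver 1→3: ·

1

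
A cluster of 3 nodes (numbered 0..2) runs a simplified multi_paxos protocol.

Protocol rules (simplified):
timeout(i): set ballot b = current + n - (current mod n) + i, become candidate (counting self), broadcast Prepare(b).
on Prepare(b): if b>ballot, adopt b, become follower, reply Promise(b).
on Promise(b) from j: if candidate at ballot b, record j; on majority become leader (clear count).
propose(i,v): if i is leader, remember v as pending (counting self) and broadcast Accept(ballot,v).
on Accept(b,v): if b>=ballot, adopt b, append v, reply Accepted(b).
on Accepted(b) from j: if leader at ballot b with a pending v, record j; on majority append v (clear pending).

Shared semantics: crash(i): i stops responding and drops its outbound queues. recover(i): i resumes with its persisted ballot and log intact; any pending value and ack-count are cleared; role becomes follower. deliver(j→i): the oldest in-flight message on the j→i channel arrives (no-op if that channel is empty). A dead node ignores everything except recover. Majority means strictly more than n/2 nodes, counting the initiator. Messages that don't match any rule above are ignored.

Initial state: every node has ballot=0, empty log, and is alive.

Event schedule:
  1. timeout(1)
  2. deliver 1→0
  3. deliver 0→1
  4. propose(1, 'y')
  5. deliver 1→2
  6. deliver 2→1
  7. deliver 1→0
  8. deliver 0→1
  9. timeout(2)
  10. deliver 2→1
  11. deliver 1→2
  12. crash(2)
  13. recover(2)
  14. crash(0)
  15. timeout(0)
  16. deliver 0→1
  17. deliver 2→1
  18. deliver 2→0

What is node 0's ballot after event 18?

after 1 — timeout(1): n1:cand/b4/[-]
after 2 — deliver 1→0: n0:foll/b4/[-]
after 3 — deliver 0→1: n1:lead/b4/[-]
after 4 — propose(1,'y'): ·
after 5 — deliver 1→2: n2:foll/b4/[-]
after 6 — deliver 2→1: ·
after 7 — deliver 1→0: n0:foll/b4/[y]
after 8 — deliver 0→1: n1:lead/b4/[y]
after 9 — timeout(2): n2:cand/b8/[-]
after 10 — deliver 2→1: n1:foll/b8/[y]
after 11 — deliver 1→2: ·
after 12 — crash(2): n2:✗cand/b8/[-]
after 13 — recover(2): n2:foll/b8/[-]
after 14 — crash(0): n0:✗foll/b4/[y]
after 15 — timeout(0): ·
after 16 — deliver 0→1: ·
after 17 — deliver 2→1: ·
after 18 — deliver 2→0: ·

4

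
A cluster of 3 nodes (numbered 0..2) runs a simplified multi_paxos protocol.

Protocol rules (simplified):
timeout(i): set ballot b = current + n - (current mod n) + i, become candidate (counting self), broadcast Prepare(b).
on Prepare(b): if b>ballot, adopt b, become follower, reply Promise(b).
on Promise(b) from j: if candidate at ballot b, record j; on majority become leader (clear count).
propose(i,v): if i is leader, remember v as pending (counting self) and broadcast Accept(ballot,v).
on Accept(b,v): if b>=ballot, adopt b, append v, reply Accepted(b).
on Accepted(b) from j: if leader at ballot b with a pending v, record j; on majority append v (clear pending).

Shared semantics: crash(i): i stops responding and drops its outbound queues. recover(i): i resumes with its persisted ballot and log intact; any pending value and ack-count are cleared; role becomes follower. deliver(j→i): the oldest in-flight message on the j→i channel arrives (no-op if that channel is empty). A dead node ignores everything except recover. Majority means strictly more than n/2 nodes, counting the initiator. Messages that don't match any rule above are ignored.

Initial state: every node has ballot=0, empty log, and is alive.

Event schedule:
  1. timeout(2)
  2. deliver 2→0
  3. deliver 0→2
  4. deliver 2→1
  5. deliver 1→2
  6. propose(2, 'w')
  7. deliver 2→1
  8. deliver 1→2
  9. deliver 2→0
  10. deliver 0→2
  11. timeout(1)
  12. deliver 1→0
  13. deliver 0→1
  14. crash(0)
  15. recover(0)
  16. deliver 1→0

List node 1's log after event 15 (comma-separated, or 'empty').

w

1. timeout(2):  <2:cand b5 ->
2. deliver 2→0:  <0:foll b5 ->
3. deliver 0→2:  <2:lead b5 ->
4. deliver 2→1:  <1:foll b5 ->
5. deliver 1→2:  nop
6. propose(2,'w'):  nop
7. deliver 2→1:  <1:foll b5 w>
8. deliver 1→2:  <2:lead b5 w>
9. deliver 2→0:  <0:foll b5 w>
10. deliver 0→2:  nop
11. timeout(1):  <1:cand b7 w>
12. deliver 1→0:  <0:foll b7 w>
13. deliver 0→1:  <1:lead b7 w>
14. crash(0):  <0:✗foll b7 w>
15. recover(0):  <0:foll b7 w>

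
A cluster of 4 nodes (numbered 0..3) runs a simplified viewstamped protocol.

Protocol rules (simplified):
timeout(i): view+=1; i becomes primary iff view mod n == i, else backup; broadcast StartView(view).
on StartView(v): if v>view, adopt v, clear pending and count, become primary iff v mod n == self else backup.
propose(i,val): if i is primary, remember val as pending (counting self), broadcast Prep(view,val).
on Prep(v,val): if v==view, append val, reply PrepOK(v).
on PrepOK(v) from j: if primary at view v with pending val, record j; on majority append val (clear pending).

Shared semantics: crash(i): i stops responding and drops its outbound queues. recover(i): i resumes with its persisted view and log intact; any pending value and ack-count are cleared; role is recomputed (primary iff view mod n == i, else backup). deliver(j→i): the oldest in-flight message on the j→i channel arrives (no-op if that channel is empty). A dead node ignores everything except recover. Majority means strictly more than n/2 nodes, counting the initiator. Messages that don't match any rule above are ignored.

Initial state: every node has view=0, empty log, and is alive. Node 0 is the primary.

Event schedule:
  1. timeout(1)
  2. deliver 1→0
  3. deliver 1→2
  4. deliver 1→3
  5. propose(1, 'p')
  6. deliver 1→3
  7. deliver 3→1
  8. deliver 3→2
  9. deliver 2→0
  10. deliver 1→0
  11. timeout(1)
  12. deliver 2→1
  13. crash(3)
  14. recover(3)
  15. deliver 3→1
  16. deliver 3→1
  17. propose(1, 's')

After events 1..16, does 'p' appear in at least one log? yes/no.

[1] timeout(1) → N1(prim v1 [-])
[2] deliver 1→0 → N0(back v1 [-])
[3] deliver 1→2 → N2(back v1 [-])
[4] deliver 1→3 → N3(back v1 [-])
[5] propose(1,'p') → ∅
[6] deliver 1→3 → N3(back v1 [p])
[7] deliver 3→1 → ∅
[8] deliver 3→2 → ∅
[9] deliver 2→0 → ∅
[10] deliver 1→0 → N0(back v1 [p])
[11] timeout(1) → N1(back v2 [-])
[12] deliver 2→1 → ∅
[13] crash(3) → N3(✗back v1 [p])
[14] recover(3) → N3(back v1 [p])
[15] deliver 3→1 → ∅
[16] deliver 3→1 → ∅

yes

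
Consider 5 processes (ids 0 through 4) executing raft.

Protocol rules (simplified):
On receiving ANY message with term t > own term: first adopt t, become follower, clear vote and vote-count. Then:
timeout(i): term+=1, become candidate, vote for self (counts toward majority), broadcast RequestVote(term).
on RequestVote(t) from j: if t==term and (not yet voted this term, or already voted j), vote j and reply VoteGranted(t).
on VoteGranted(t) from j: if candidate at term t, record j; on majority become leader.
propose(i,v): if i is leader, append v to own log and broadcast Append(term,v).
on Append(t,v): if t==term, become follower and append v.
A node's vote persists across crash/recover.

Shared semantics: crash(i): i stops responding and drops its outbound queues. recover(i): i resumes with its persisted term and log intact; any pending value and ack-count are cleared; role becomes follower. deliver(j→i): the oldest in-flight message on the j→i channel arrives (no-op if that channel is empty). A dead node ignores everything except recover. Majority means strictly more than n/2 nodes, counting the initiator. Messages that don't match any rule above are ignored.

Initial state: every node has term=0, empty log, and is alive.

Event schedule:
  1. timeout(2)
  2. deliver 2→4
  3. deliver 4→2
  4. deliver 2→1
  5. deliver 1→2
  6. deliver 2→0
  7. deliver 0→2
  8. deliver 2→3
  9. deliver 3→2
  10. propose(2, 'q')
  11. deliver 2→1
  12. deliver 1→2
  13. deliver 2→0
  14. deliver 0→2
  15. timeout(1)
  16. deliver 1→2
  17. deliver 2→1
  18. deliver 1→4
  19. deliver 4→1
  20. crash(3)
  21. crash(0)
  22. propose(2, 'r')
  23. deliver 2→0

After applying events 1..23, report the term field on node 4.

e1 timeout(2): 2[cand,t=1,-]
e2 deliver 2→4: 4[foll,t=1,-]
e3 deliver 4→2: ·
e4 deliver 2→1: 1[foll,t=1,-]
e5 deliver 1→2: 2[lead,t=1,-]
e6 deliver 2→0: 0[foll,t=1,-]
e7 deliver 0→2: ·
e8 deliver 2→3: 3[foll,t=1,-]
e9 deliver 3→2: ·
e10 propose(2,'q'): 2[lead,t=1,q]
e11 deliver 2→1: 1[foll,t=1,q]
e12 deliver 1→2: ·
e13 deliver 2→0: 0[foll,t=1,q]
e14 deliver 0→2: ·
e15 timeout(1): 1[cand,t=2,q]
e16 deliver 1→2: 2[foll,t=2,q]
e17 deliver 2→1: ·
e18 deliver 1→4: 4[foll,t=2,-]
e19 deliver 4→1: 1[lead,t=2,q]
e20 crash(3): 3[✗foll,t=1,-]
e21 crash(0): 0[✗foll,t=1,q]
e22 propose(2,'r'): ·
e23 deliver 2→0: ·

2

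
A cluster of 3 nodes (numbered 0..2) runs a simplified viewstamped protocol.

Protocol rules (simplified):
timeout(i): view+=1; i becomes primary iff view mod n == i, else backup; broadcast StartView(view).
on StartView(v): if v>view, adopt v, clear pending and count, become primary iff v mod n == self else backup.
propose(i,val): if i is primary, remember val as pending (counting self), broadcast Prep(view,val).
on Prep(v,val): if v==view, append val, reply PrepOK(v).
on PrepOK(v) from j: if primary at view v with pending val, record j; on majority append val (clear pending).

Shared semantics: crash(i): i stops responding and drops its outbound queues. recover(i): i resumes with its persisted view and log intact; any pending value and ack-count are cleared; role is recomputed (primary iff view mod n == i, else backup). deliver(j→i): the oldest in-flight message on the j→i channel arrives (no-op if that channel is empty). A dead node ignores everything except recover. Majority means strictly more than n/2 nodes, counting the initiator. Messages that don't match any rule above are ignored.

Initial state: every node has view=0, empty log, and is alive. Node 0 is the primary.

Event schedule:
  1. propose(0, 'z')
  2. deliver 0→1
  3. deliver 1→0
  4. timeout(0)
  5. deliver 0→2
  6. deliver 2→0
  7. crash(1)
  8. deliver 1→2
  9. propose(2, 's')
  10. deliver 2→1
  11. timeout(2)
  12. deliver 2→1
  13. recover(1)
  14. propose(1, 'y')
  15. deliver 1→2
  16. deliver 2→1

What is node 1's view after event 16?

1

1. propose(0,'z'):  nop
2. deliver 0→1:  <1:back v0 z>
3. deliver 1→0:  <0:prim v0 z>
4. timeout(0):  <0:back v1 z>
5. deliver 0→2:  <2:back v0 z>
6. deliver 2→0:  nop
7. crash(1):  <1:✗back v0 z>
8. deliver 1→2:  nop
9. propose(2,'s'):  nop
10. deliver 2→1:  nop
11. timeout(2):  <2:back v1 z>
12. deliver 2→1:  nop
13. recover(1):  <1:back v0 z>
14. propose(1,'y'):  nop
15. deliver 1→2:  nop
16. deliver 2→1:  <1:prim v1 z>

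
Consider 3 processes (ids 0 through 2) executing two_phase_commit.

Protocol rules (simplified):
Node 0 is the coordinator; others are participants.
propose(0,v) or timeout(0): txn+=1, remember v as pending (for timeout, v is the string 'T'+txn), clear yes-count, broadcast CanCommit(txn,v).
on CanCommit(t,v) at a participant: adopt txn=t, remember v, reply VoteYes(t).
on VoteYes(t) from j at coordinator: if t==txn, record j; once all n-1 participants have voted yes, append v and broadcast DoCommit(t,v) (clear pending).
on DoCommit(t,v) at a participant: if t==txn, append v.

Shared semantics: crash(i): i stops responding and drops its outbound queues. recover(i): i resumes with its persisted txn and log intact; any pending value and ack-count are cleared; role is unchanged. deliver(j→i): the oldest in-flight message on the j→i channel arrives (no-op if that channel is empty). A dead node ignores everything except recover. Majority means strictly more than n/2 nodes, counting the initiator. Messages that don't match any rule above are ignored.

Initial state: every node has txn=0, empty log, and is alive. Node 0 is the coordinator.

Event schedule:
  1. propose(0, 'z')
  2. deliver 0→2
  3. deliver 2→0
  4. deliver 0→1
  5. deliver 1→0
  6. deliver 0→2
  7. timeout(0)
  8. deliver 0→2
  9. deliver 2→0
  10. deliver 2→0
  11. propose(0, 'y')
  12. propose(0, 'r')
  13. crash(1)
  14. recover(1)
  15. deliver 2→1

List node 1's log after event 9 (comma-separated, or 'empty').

after 1 — propose(0,'z'): n0:coor/t1/[-]
after 2 — deliver 0→2: n2:part/t1/[-]
after 3 — deliver 2→0: ·
after 4 — deliver 0→1: n1:part/t1/[-]
after 5 — deliver 1→0: n0:coor/t1/[z]
after 6 — deliver 0→2: n2:part/t1/[z]
after 7 — timeout(0): n0:coor/t2/[z]
after 8 — deliver 0→2: n2:part/t2/[z]
after 9 — deliver 2→0: ·

empty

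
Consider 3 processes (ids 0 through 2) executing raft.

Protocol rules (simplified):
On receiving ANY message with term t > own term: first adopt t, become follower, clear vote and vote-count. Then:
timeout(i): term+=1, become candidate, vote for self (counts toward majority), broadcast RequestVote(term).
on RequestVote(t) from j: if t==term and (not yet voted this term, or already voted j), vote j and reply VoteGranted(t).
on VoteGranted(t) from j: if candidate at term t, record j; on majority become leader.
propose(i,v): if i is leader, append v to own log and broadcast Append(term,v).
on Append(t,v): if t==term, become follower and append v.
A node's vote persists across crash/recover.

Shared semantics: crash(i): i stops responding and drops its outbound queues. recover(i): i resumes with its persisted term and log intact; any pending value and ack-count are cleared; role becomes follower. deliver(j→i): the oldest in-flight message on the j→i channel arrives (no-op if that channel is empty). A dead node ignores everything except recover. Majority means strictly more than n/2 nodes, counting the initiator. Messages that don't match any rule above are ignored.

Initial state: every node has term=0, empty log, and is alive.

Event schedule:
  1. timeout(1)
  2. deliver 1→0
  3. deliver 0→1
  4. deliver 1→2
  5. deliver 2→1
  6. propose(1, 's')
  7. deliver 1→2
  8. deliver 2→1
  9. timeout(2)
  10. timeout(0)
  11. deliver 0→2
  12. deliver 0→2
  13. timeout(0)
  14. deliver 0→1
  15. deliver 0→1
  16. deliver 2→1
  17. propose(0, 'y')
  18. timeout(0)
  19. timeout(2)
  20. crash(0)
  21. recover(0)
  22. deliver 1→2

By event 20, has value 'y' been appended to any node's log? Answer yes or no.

no

e1 timeout(1): 1[cand,t=1,-]
e2 deliver 1→0: 0[foll,t=1,-]
e3 deliver 0→1: 1[lead,t=1,-]
e4 deliver 1→2: 2[foll,t=1,-]
e5 deliver 2→1: ·
e6 propose(1,'s'): 1[lead,t=1,s]
e7 deliver 1→2: 2[foll,t=1,s]
e8 deliver 2→1: ·
e9 timeout(2): 2[cand,t=2,s]
e10 timeout(0): 0[cand,t=2,-]
e11 deliver 0→2: ·
e12 deliver 0→2: ·
e13 timeout(0): 0[cand,t=3,-]
e14 deliver 0→1: 1[foll,t=2,s]
e15 deliver 0→1: 1[foll,t=3,s]
e16 deliver 2→1: ·
e17 propose(0,'y'): ·
e18 timeout(0): 0[cand,t=4,-]
e19 timeout(2): 2[cand,t=3,s]
e20 crash(0): 0[✗cand,t=4,-]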